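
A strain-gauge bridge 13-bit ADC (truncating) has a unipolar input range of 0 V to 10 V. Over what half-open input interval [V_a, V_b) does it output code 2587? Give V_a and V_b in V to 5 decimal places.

[3.15796 V, 3.15918 V)

LSB = 10/2^13 = 1.221 mV.
V_a = V_low + 2587·LSB = 3.15796 V; V_b = V_low + 2588·LSB = 3.15918 V.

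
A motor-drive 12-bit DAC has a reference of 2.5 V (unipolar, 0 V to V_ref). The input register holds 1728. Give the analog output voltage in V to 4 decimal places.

LSB = 2.5 V / 2^12 = 0.610 mV.
V_out = 0 + 1728 × 0.000610352 V = 1.05469 V.

1.0547 V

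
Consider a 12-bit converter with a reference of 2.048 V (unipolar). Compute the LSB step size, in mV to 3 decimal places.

Full-scale span = 2.048 V.
LSB = 2.048 / 2^12 = 2.048 / 4096 = 0.0005 V = 0.500 mV.

0.500 mV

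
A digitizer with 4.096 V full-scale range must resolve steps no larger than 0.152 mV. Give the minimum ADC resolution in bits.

15 bits

Number of steps required ≥ 4.096 V / 0.152 mV = 26947.37.
Need 2^N ≥ 26947.37; 2^14 = 16384, 2^15 = 32768.
Minimum N = 15.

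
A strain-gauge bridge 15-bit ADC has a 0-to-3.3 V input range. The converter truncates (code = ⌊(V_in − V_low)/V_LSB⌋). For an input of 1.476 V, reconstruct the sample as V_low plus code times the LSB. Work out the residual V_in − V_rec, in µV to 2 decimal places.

One LSB is 3.3 V / 32768 = 100.71 µV.
Scaled input = 14656.2327 LSBs, so code = 14656.
Code 14656 maps back to 0 + 14656×0.000100708 V = 1.4759766 V.
Error = 1.476 − 1.4759766 = 2.34375e-05 V = 23.44 µV.

23.44 µV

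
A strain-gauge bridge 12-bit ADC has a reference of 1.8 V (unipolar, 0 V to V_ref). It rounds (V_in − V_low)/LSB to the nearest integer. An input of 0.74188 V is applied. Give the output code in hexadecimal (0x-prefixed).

With 4096 levels over 1.8 V, one step is 439.45 µV.
Input sits at 1688.189 steps above V_low.
round(1688.189) = 1688.
In hexadecimal (0x-prefixed): 0x698.

code 0x698 (decimal 1688)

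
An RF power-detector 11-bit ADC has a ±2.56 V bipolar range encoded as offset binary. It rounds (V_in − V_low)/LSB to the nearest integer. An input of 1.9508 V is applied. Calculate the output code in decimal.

Full-scale span = 5.12 V; LSB = 5.12/2^11 = 2.500 mV.
(V_in − V_low)/LSB = (1.9508 − (−2.56)) / 0.0025 = 1804.320.
So the output code is 1804.

code 1804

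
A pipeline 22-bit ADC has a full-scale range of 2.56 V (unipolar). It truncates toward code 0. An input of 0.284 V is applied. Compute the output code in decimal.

code 465305

LSB = 2.56 V / 4194304 = 0.61 µV.
(V_in − V_low)/LSB = (0.284 − 0) / 6.10352e-07 = 465305.600.
⌊·⌋(465305.600) = 465305.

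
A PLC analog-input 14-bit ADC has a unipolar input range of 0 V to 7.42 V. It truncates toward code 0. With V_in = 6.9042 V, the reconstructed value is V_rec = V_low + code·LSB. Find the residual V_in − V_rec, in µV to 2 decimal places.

31.30 µV

LSB = 7.42/2^14 = 452.88 µV.
(V_in − V_low)/LSB = (6.9042 − 0)/0.000452881 = 15245.0691 → code 15245 (floor).
Reconstructed: 6.9041687 V.
Error = 6.9042 − 6.9041687 = 3.12988e-05 V = 31.30 µV.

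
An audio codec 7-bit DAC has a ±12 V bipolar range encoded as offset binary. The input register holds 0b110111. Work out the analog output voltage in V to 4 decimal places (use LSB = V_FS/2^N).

-1.6875 V

LSB = 24 V / 2^7 = 187.500 mV.
Code 0b110111 = 55 decimal.
V_out = (−12) + 55 × 0.1875 V = -1.6875 V.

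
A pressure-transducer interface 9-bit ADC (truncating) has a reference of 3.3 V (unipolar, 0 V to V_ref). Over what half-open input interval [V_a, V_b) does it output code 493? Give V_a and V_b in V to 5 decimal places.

[3.17754 V, 3.18398 V)

LSB = 3.3/2^9 = 6.445 mV.
V_a = V_low + 493·LSB = 3.17754 V; V_b = V_low + 494·LSB = 3.18398 V.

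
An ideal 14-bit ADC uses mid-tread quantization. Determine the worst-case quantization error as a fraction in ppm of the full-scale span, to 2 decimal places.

30.52 ppm

Rounding → worst-case error = ½ LSB = V_FS/2^15, so 1e+06/32768 = 30.5176 ppm of full scale.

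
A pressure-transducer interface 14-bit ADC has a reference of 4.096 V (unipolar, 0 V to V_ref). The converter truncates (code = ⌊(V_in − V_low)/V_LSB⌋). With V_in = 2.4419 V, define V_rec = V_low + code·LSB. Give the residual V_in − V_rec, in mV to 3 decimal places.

One LSB is 4.096 V / 16384 = 250.00 µV.
Scaled input = 9767.6000 LSBs, so code = 9767.
Code 9767 maps back to 0 + 9767×0.00025 V = 2.44175 V.
V_in − V_rec = 0.00015 V = 0.150 mV.

0.150 mV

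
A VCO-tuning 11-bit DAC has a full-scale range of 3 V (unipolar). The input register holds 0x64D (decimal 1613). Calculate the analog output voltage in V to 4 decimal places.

2.3628 V

LSB = 3 V / 2^11 = 1.465 mV.
Code 0x64D = 1613 decimal.
V_out = 0 + 1613 × 0.00146484 V = 2.36279 V.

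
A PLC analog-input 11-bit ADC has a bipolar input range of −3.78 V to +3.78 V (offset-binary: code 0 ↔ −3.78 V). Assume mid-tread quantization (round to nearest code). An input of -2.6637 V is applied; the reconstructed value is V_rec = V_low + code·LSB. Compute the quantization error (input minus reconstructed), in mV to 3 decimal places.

One LSB is 7.56 V / 2048 = 3.691 mV.
(V_in − V_low)/LSB = (-2.6637 − (−3.78))/0.00369141 = 302.4051 → code 302 (round).
Code 302 maps back to (−3.78) + 302×0.00369141 V = -2.6651953 V.
V_in − V_rec = 0.00149531 V = 1.495 mV.

1.495 mV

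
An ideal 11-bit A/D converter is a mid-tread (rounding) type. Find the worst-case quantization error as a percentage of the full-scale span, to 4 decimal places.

0.0244 %

Rounding → worst-case error = ½ LSB = V_FS/2^12, so 100/4096 = 0.0244141 % of full scale.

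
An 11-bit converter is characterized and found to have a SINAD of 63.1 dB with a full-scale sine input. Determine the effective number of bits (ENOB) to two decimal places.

10.19 bits

ENOB = (SINAD − 1.76) / 6.02 = (63.1 − 1.76)/6.02 = 10.189.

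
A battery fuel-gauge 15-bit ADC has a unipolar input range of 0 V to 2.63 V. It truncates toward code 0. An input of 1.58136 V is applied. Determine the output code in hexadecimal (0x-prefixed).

Full-scale span = 2.63 V; LSB = 2.63/2^15 = 80.26 µV.
(1.58136 − 0) / 8.02612e-05 = 19702.663 LSBs.
⌊·⌋(19702.663) = 19702.
In hexadecimal (0x-prefixed): 0x4CF6.

code 0x4CF6 (decimal 19702)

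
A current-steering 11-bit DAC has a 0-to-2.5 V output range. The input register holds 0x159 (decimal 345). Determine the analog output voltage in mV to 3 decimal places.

LSB = 2.5 V / 2^11 = 1.221 mV.
Code 0x159 = 345 decimal.
V_out = 0 + 345 × 0.0012207 V = 0.421143 V.
= 421.143 mV.

421.143 mV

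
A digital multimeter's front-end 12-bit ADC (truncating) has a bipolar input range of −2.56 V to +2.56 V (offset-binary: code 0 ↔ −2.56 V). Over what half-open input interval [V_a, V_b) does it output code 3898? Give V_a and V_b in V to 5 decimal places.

LSB = 5.12/2^12 = 1.250 mV.
V_a = V_low + 3898·LSB = 2.3125 V; V_b = V_low + 3899·LSB = 2.31375 V.

[2.31250 V, 2.31375 V)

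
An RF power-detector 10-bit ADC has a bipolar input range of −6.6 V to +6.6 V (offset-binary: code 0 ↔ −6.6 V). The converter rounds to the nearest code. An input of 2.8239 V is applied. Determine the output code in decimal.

code 731

With 1024 levels over 13.2 V, one step is 12.891 mV.
(2.8239 − (−6.6)) / 0.0128906 = 731.066 LSBs.
So the output code is 731.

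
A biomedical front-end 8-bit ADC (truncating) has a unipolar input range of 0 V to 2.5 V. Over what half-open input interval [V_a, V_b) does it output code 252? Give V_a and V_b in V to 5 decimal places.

LSB = 2.5/2^8 = 9.766 mV.
V_a = V_low + 252·LSB = 2.46094 V; V_b = V_low + 253·LSB = 2.4707 V.

[2.46094 V, 2.47070 V)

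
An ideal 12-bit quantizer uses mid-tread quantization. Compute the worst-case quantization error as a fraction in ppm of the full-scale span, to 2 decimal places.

Rounding → worst-case error = ½ LSB = V_FS/2^13, so 1e+06/8192 = 122.07 ppm of full scale.

122.07 ppm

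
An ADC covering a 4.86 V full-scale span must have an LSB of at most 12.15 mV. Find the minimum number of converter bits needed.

9 bits

Number of steps required ≥ 4.86 V / 12.15 mV = 400.00.
Need 2^N ≥ 400.00; 2^8 = 256, 2^9 = 512.
Minimum N = 9.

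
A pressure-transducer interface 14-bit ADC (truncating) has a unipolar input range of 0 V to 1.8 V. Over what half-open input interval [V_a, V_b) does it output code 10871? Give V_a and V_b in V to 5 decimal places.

[1.19432 V, 1.19443 V)

LSB = 1.8/2^14 = 109.86 µV.
V_a = V_low + 10871·LSB = 1.19432 V; V_b = V_low + 10872·LSB = 1.19443 V.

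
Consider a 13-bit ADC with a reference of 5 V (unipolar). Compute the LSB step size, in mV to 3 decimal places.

0.610 mV

Full-scale span = 5 V.
LSB = 5 / 2^13 = 5 / 8192 = 0.000610352 V = 0.610 mV.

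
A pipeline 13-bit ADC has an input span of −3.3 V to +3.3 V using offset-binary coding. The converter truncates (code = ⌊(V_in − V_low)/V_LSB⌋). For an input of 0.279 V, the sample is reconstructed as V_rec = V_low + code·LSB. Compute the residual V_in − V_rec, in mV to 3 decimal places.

0.240 mV

LSB = 6.6/2^13 = 0.806 mV.
Scaled input = 4442.2982 LSBs, so code = 4442.
Code 4442 maps back to (−3.3) + 4442×0.000805664 V = 0.27875977 V.
Difference: 0.000240234 V → 0.240 mV.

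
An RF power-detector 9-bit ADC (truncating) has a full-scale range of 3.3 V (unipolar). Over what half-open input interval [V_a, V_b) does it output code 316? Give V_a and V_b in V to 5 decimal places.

[2.03672 V, 2.04316 V)

LSB = 3.3/2^9 = 6.445 mV.
V_a = V_low + 316·LSB = 2.03672 V; V_b = V_low + 317·LSB = 2.04316 V.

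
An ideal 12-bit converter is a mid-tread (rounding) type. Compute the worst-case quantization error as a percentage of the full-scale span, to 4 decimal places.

0.0122 %

Rounding → worst-case error = ½ LSB = V_FS/2^13, so 100/8192 = 0.012207 % of full scale.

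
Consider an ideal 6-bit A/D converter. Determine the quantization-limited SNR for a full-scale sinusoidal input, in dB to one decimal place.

37.9 dB

SNR ≈ 6.02·N + 1.76 dB = 6.02·6 + 1.76 = 37.88 dB.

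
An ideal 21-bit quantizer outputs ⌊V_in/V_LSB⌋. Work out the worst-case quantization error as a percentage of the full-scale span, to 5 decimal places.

Truncating → worst-case error = 1 LSB = V_FS/2^21, so 100/2097152 = 4.76837e-05 % of full scale.

0.00005 %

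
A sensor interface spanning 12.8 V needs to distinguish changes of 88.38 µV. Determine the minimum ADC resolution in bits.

Number of steps required ≥ 12.8 V / 88.38 µV = 144829.15.
Need 2^N ≥ 144829.15; 2^17 = 131072, 2^18 = 262144.
Minimum N = 18.

18 bits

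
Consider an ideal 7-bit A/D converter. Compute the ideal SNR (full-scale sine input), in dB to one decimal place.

SNR ≈ 6.02·N + 1.76 dB = 6.02·7 + 1.76 = 43.90 dB.

43.9 dB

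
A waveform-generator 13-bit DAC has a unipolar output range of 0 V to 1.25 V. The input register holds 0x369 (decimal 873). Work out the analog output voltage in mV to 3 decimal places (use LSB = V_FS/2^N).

LSB = 1.25 V / 2^13 = 152.59 µV.
Code 0x369 = 873 decimal.
V_out = 0 + 873 × 0.000152588 V = 0.133209 V.
= 133.209 mV.

133.209 mV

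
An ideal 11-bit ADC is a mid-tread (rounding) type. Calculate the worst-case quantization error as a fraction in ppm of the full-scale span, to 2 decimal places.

244.14 ppm

Rounding → worst-case error = ½ LSB = V_FS/2^12, so 1e+06/4096 = 244.141 ppm of full scale.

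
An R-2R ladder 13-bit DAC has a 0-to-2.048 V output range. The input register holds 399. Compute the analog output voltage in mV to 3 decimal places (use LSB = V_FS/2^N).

LSB = 2.048 V / 2^13 = 250.00 µV.
V_out = 0 + 399 × 0.00025 V = 0.09975 V.
= 99.750 mV.

99.750 mV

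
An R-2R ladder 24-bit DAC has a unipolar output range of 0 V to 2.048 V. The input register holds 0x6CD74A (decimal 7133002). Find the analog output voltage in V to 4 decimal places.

0.8707 V

LSB = 2.048 V / 2^24 = 0.12 µV.
Code 0x6CD74A = 7133002 decimal.
V_out = 0 + 7133002 × 1.2207e-07 V = 0.870728 V.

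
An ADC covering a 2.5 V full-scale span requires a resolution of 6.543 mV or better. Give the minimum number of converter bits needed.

9 bits

Number of steps required ≥ 2.5 V / 6.543 mV = 382.09.
Need 2^N ≥ 382.09; 2^8 = 256, 2^9 = 512.
Minimum N = 9.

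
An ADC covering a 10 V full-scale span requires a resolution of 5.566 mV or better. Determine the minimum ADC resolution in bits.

Number of steps required ≥ 10 V / 5.566 mV = 1796.62.
Need 2^N ≥ 1796.62; 2^10 = 1024, 2^11 = 2048.
Minimum N = 11.

11 bits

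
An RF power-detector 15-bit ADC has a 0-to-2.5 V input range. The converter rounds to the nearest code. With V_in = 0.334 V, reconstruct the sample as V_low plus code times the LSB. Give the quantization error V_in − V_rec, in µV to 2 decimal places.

One LSB is 2.5 V / 32768 = 76.29 µV.
Scaled input = 4377.8048 LSBs, so code = 4378.
Reconstructed: 0.33401489 V.
Error = 0.334 − 0.33401489 = -1.48926e-05 V = -14.89 µV.

-14.89 µV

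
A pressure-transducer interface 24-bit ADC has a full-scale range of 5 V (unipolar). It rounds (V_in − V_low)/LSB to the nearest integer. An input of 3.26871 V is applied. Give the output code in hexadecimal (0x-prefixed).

LSB = 5 V / 16777216 = 0.30 µV.
(3.26871 − 0) / 2.98023e-07 = 10967970.742 LSBs.
Round → code 10967971.
In hexadecimal (0x-prefixed): 0xA75BA3.

code 0xA75BA3 (decimal 10967971)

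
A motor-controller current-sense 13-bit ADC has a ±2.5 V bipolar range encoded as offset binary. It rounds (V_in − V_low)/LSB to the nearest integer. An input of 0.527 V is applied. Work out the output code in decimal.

LSB = 5 V / 8192 = 0.610 mV.
(V_in − V_low)/LSB = (0.527 − (−2.5)) / 0.000610352 = 4959.437.
round(4959.437) = 4959.

code 4959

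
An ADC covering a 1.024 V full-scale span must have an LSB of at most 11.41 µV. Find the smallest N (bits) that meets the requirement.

17 bits

Number of steps required ≥ 1.024 V / 11.41 µV = 89745.84.
Need 2^N ≥ 89745.84; 2^16 = 65536, 2^17 = 131072.
Minimum N = 17.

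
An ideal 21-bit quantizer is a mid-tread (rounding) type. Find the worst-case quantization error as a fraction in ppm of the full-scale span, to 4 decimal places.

Rounding → worst-case error = ½ LSB = V_FS/2^22, so 1e+06/4194304 = 0.238419 ppm of full scale.

0.2384 ppm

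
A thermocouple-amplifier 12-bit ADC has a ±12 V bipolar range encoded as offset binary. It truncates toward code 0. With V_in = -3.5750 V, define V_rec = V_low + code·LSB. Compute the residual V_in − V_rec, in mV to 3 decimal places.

One LSB is 24 V / 4096 = 5.859 mV.
(V_in − V_low)/LSB = (-3.5750 − (−12))/0.00585938 = 1437.8667 → code 1437 (floor).
V_rec = (−12) + 1437·0.00585938 = -3.5800781 V.
Difference: 0.00507813 V → 5.078 mV.

5.078 mV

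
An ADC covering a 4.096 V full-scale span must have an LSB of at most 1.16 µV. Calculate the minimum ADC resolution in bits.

Number of steps required ≥ 4.096 V / 1.16 µV = 3531034.48.
Need 2^N ≥ 3531034.48; 2^21 = 2097152, 2^22 = 4194304.
Minimum N = 22.

22 bits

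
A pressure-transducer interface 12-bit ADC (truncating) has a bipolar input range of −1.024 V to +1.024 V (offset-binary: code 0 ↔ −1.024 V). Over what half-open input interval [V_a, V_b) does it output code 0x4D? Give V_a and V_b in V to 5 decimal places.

[-0.98550 V, -0.98500 V)

LSB = 2.048/2^12 = 0.500 mV.
Code 0x4D = 77 decimal.
V_a = V_low + 77·LSB = -0.9855 V; V_b = V_low + 78·LSB = -0.985 V.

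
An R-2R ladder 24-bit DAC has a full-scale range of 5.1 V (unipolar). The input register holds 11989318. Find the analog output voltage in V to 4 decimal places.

LSB = 5.1 V / 2^24 = 0.30 µV.
V_out = 0 + 11989318 × 3.03984e-07 V = 3.64456 V.

3.6446 V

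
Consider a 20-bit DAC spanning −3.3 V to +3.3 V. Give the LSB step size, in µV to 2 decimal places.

Full-scale span = 6.6 V.
LSB = 6.6 / 2^20 = 6.6 / 1048576 = 6.29425e-06 V = 6.29 µV.

6.29 µV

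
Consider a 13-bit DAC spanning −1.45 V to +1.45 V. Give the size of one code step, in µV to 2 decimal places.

Full-scale span = 2.9 V.
LSB = 2.9 / 2^13 = 2.9 / 8192 = 0.000354004 V = 354.00 µV.

354.00 µV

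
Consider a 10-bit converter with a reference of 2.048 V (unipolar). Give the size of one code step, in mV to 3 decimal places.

Full-scale span = 2.048 V.
LSB = 2.048 / 2^10 = 2.048 / 1024 = 0.002 V = 2.000 mV.

2.000 mV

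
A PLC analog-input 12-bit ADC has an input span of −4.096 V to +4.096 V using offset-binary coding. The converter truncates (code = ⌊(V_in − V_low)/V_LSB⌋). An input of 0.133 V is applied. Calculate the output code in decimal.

code 2114

Full-scale span = 8.192 V; LSB = 8.192/2^12 = 2.000 mV.
Input sits at 2114.500 steps above V_low.
So the output code is 2114.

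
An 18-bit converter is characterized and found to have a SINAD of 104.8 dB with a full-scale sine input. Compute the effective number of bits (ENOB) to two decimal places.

17.12 bits

ENOB = (SINAD − 1.76) / 6.02 = (104.8 − 1.76)/6.02 = 17.116.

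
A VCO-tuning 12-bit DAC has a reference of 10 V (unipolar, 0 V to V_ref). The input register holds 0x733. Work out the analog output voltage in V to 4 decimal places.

4.4995 V

LSB = 10 V / 2^12 = 2.441 mV.
Code 0x733 = 1843 decimal.
V_out = 0 + 1843 × 0.00244141 V = 4.49951 V.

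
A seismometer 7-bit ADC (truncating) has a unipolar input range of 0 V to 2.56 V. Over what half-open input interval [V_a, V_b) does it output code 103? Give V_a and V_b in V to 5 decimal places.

LSB = 2.56/2^7 = 20.000 mV.
V_a = V_low + 103·LSB = 2.06 V; V_b = V_low + 104·LSB = 2.08 V.

[2.06000 V, 2.08000 V)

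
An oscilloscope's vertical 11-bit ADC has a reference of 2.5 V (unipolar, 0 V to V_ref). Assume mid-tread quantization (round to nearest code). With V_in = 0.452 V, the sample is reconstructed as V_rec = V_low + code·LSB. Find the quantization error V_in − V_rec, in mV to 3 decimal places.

0.340 mV

LSB = 2.5/2^11 = 1.221 mV.
Scaled input = 370.2784 LSBs, so code = 370.
V_rec = 0 + 370·0.0012207 = 0.45166016 V.
V_in − V_rec = 0.000339844 V = 0.340 mV.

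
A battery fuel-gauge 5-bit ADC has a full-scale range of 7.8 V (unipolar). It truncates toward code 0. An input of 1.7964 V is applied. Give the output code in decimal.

code 7

Full-scale span = 7.8 V; LSB = 7.8/2^5 = 243.750 mV.
Input sits at 7.370 steps above V_low.
Floor → code 7.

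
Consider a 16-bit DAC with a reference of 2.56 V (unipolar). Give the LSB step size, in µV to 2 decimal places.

39.06 µV

Full-scale span = 2.56 V.
LSB = 2.56 / 2^16 = 2.56 / 65536 = 3.90625e-05 V = 39.06 µV.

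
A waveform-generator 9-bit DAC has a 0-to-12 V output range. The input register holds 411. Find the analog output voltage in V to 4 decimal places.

9.6328 V

LSB = 12 V / 2^9 = 23.438 mV.
V_out = 0 + 411 × 0.0234375 V = 9.63281 V.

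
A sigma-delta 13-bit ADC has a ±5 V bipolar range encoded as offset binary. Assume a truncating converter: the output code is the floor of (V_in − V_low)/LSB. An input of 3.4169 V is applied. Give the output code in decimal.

code 6895

With 8192 levels over 10 V, one step is 1.221 mV.
(3.4169 − (−5)) / 0.0012207 = 6895.124 LSBs.
⌊·⌋(6895.124) = 6895.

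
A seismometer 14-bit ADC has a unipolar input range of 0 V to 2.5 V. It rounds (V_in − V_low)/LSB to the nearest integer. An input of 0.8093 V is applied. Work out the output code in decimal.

With 16384 levels over 2.5 V, one step is 152.59 µV.
(0.8093 − 0) / 0.000152588 = 5303.828 LSBs.
Round → code 5304.

code 5304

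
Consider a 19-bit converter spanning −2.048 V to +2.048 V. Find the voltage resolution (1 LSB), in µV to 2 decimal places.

Full-scale span = 4.096 V.
LSB = 4.096 / 2^19 = 4.096 / 524288 = 7.8125e-06 V = 7.81 µV.

7.81 µV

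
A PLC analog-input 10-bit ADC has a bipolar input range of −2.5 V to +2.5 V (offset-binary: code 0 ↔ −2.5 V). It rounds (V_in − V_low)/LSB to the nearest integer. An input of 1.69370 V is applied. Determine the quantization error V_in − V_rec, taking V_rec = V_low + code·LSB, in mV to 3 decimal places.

-0.636 mV

Step size: 5 V ÷ 2^10 = 4.883 mV.
(1.69370 − (−2.5))/0.00488281 = 858.8698; round gives code 859.
Code 859 maps back to (−2.5) + 859×0.00488281 V = 1.6943359 V.
Difference: -0.000635938 V → -0.636 mV.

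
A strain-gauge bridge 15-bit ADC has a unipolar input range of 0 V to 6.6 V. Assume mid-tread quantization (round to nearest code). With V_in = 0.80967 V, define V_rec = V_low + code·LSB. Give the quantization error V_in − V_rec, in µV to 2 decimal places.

-22.38 µV

Step size: 6.6 V ÷ 2^15 = 201.42 µV.
(0.80967 − 0)/0.000201416 = 4019.8889; round gives code 4020.
Reconstructed: 0.80969238 V.
Difference: -2.23828e-05 V → -22.38 µV.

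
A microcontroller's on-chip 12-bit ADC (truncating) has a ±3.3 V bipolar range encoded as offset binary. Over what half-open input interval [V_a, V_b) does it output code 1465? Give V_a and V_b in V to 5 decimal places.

[-0.93940 V, -0.93779 V)

LSB = 6.6/2^12 = 1.611 mV.
V_a = V_low + 1465·LSB = -0.939404 V; V_b = V_low + 1466·LSB = -0.937793 V.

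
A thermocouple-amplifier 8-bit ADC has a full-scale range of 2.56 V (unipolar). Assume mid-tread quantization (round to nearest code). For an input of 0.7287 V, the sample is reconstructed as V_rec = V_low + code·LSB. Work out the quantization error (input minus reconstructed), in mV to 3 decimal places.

Step size: 2.56 V ÷ 2^8 = 10.000 mV.
(V_in − V_low)/LSB = (0.7287 − 0)/0.01 = 72.8700 → code 73 (round).
V_rec = 0 + 73·0.01 = 0.73 V.
Difference: -0.0013 V → -1.300 mV.

-1.300 mV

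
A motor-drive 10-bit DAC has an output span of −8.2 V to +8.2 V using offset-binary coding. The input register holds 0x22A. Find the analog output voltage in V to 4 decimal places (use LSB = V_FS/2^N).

LSB = 16.4 V / 2^10 = 16.016 mV.
Code 0x22A = 554 decimal.
V_out = (−8.2) + 554 × 0.0160156 V = 0.672656 V.

0.6727 V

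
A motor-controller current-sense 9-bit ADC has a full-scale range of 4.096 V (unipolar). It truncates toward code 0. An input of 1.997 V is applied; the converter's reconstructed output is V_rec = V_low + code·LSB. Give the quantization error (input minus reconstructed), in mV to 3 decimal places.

5.000 mV

One LSB is 4.096 V / 512 = 8.000 mV.
(V_in − V_low)/LSB = (1.997 − 0)/0.008 = 249.6250 → code 249 (floor).
Reconstructed: 1.992 V.
Error = 1.997 − 1.992 = 0.005 V = 5.000 mV.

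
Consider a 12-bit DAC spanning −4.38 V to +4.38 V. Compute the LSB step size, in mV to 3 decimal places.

Full-scale span = 8.76 V.
LSB = 8.76 / 2^12 = 8.76 / 4096 = 0.00213867 V = 2.139 mV.

2.139 mV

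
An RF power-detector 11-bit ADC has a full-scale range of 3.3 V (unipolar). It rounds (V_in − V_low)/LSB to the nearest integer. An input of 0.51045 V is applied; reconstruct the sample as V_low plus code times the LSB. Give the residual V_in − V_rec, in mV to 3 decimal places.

-0.341 mV

Step size: 3.3 V ÷ 2^11 = 1.611 mV.
(V_in − V_low)/LSB = (0.51045 − 0)/0.00161133 = 316.7884 → code 317 (round).
Code 317 maps back to 0 + 317×0.00161133 V = 0.51079102 V.
Difference: -0.000341016 V → -0.341 mV.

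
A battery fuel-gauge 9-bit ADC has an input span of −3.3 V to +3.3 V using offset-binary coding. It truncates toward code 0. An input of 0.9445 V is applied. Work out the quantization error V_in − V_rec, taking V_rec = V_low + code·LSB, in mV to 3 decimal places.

3.484 mV

Step size: 6.6 V ÷ 2^9 = 12.891 mV.
(V_in − V_low)/LSB = (0.9445 − (−3.3))/0.0128906 = 329.2703 → code 329 (floor).
V_rec = (−3.3) + 329·0.0128906 = 0.94101563 V.
V_in − V_rec = 0.00348438 V = 3.484 mV.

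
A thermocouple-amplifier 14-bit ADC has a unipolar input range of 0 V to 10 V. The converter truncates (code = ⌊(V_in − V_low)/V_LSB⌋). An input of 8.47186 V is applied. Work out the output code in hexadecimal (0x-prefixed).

With 16384 levels over 10 V, one step is 0.610 mV.
(V_in − V_low)/LSB = (8.47186 − 0) / 0.000610352 = 13880.295.
⌊·⌋(13880.295) = 13880.
In hexadecimal (0x-prefixed): 0x3638.

code 0x3638 (decimal 13880)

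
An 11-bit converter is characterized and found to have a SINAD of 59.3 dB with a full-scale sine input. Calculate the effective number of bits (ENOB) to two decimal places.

ENOB = (SINAD − 1.76) / 6.02 = (59.3 − 1.76)/6.02 = 9.558.

9.56 bits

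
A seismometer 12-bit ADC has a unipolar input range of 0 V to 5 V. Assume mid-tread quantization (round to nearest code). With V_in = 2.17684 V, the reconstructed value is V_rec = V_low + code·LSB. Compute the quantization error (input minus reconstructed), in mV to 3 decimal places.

One LSB is 5 V / 4096 = 1.221 mV.
(V_in − V_low)/LSB = (2.17684 − 0)/0.0012207 = 1783.2673 → code 1783 (round).
V_rec = 0 + 1783·0.0012207 = 2.1765137 V.
Difference: 0.000326328 V → 0.326 mV.

0.326 mV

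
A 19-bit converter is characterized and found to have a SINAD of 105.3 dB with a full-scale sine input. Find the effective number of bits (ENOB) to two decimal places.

ENOB = (SINAD − 1.76) / 6.02 = (105.3 − 1.76)/6.02 = 17.199.

17.20 bits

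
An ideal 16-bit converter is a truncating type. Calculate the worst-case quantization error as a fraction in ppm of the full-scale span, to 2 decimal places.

15.26 ppm

Truncating → worst-case error = 1 LSB = V_FS/2^16, so 1e+06/65536 = 15.2588 ppm of full scale.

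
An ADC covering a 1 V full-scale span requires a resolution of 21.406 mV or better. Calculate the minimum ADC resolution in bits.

6 bits

Number of steps required ≥ 1 V / 21.406 mV = 46.72.
Need 2^N ≥ 46.72; 2^5 = 32, 2^6 = 64.
Minimum N = 6.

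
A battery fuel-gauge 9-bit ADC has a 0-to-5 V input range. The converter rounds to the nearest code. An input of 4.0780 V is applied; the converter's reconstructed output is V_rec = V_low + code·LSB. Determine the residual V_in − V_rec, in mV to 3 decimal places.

Step size: 5 V ÷ 2^9 = 9.766 mV.
(V_in − V_low)/LSB = (4.0780 − 0)/0.00976562 = 417.5872 → code 418 (round).
Code 418 maps back to 0 + 418×0.00976562 V = 4.0820312 V.
Error = 4.0780 − 4.0820312 = -0.00403125 V = -4.031 mV.

-4.031 mV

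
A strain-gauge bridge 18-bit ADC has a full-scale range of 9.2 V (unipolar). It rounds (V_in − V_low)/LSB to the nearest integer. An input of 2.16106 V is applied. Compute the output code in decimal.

Full-scale span = 9.2 V; LSB = 9.2/2^18 = 35.10 µV.
Input sits at 61577.056 steps above V_low.
So the output code is 61577.

code 61577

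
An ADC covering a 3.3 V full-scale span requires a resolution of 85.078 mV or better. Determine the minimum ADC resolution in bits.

6 bits

Number of steps required ≥ 3.3 V / 85.078 mV = 38.79.
Need 2^N ≥ 38.79; 2^5 = 32, 2^6 = 64.
Minimum N = 6.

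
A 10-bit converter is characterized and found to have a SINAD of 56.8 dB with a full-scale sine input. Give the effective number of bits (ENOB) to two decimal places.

ENOB = (SINAD − 1.76) / 6.02 = (56.8 − 1.76)/6.02 = 9.143.

9.14 bits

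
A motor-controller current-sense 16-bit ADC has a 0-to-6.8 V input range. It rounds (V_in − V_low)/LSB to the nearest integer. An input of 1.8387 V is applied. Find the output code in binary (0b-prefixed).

code 0b100010100111001 (decimal 17721)

Full-scale span = 6.8 V; LSB = 6.8/2^16 = 103.76 µV.
(1.8387 − 0) / 0.00010376 = 17720.742 LSBs.
round(17720.742) = 17721.
In binary (0b-prefixed): 0b100010100111001.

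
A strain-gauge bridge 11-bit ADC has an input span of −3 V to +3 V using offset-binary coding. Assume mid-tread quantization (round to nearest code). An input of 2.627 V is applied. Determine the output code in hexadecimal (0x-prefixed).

With 2048 levels over 6 V, one step is 2.930 mV.
Input sits at 1920.683 steps above V_low.
So the output code is 1921.
In hexadecimal (0x-prefixed): 0x781.

code 0x781 (decimal 1921)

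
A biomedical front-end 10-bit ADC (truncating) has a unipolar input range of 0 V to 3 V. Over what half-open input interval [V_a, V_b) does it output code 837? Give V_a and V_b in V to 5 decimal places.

LSB = 3/2^10 = 2.930 mV.
V_a = V_low + 837·LSB = 2.45215 V; V_b = V_low + 838·LSB = 2.45508 V.

[2.45215 V, 2.45508 V)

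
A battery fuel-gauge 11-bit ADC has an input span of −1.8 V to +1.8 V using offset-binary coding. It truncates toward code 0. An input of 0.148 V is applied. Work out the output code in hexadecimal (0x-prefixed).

code 0x454 (decimal 1108)

LSB = 3.6 V / 2048 = 1.758 mV.
(V_in − V_low)/LSB = (0.148 − (−1.8)) / 0.00175781 = 1108.196.
So the output code is 1108.
In hexadecimal (0x-prefixed): 0x454.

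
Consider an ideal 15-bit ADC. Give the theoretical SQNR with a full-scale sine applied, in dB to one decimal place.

SNR ≈ 6.02·N + 1.76 dB = 6.02·15 + 1.76 = 92.06 dB.

92.1 dB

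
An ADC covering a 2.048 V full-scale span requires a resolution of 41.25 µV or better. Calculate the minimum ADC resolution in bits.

16 bits

Number of steps required ≥ 2.048 V / 41.25 µV = 49648.48.
Need 2^N ≥ 49648.48; 2^15 = 32768, 2^16 = 65536.
Minimum N = 16.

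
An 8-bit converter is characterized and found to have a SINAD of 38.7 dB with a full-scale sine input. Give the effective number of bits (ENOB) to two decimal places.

6.14 bits

ENOB = (SINAD − 1.76) / 6.02 = (38.7 − 1.76)/6.02 = 6.136.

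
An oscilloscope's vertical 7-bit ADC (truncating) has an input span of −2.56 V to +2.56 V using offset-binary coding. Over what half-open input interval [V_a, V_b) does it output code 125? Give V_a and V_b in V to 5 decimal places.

[2.44000 V, 2.48000 V)

LSB = 5.12/2^7 = 40.000 mV.
V_a = V_low + 125·LSB = 2.44 V; V_b = V_low + 126·LSB = 2.48 V.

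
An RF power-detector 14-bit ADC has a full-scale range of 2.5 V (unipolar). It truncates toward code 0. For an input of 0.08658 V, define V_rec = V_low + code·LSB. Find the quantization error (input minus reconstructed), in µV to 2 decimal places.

One LSB is 2.5 V / 16384 = 152.59 µV.
(V_in − V_low)/LSB = (0.08658 − 0)/0.000152588 = 567.4107 → code 567 (floor).
V_rec = 0 + 567·0.000152588 = 0.086517334 V.
Difference: 6.2666e-05 V → 62.67 µV.

62.67 µV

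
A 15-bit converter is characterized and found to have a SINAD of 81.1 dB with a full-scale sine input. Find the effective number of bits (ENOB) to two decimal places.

13.18 bits

ENOB = (SINAD − 1.76) / 6.02 = (81.1 − 1.76)/6.02 = 13.179.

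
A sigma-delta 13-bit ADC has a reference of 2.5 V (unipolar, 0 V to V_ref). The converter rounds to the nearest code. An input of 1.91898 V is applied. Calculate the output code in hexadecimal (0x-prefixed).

LSB = 2.5 V / 8192 = 305.18 µV.
Input sits at 6288.114 steps above V_low.
round(6288.114) = 6288.
In hexadecimal (0x-prefixed): 0x1890.

code 0x1890 (decimal 6288)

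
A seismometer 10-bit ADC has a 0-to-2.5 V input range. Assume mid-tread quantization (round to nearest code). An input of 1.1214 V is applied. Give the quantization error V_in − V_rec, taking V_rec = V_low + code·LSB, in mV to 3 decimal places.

One LSB is 2.5 V / 1024 = 2.441 mV.
Scaled input = 459.3254 LSBs, so code = 459.
Code 459 maps back to 0 + 459×0.00244141 V = 1.1206055 V.
V_in − V_rec = 0.000794531 V = 0.795 mV.

0.795 mV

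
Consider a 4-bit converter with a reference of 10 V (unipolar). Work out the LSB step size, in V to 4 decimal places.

Full-scale span = 10 V.
LSB = 10 / 2^4 = 10 / 16 = 0.625 V = 0.6250 V.

0.6250 V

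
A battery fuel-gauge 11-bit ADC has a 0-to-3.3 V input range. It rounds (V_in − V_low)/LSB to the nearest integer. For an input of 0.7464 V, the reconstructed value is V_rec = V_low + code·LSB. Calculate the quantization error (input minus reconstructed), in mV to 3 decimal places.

0.355 mV

One LSB is 3.3 V / 2048 = 1.611 mV.
Scaled input = 463.2204 LSBs, so code = 463.
Reconstructed: 0.74604492 V.
V_in − V_rec = 0.000355078 V = 0.355 mV.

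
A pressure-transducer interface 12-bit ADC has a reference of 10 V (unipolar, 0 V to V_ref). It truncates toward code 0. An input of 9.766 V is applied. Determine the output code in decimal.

code 4000

With 4096 levels over 10 V, one step is 2.441 mV.
(9.766 − 0) / 0.00244141 = 4000.154 LSBs.
⌊·⌋(4000.154) = 4000.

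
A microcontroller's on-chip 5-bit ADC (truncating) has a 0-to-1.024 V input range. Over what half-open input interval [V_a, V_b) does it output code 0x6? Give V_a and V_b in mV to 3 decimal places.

LSB = 1.024/2^5 = 32.000 mV.
Code 0x6 = 6 decimal.
V_a = V_low + 6·LSB = 0.192 V; V_b = V_low + 7·LSB = 0.224 V.

[192.000 mV, 224.000 mV)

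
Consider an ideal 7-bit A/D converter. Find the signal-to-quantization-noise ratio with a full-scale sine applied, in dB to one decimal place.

SNR ≈ 6.02·N + 1.76 dB = 6.02·7 + 1.76 = 43.90 dB.

43.9 dB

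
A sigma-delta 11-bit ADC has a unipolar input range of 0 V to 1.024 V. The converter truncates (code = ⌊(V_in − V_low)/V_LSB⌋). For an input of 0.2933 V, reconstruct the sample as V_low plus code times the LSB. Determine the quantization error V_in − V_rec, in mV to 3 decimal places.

Step size: 1.024 V ÷ 2^11 = 0.500 mV.
(0.2933 − 0)/0.0005 = 586.6000; ⌊·⌋ gives code 586.
Code 586 maps back to 0 + 586×0.0005 V = 0.293 V.
Difference: 0.0003 V → 0.300 mV.

0.300 mV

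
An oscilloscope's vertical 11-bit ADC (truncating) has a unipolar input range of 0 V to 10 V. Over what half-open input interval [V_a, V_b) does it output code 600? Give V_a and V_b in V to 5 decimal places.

LSB = 10/2^11 = 4.883 mV.
V_a = V_low + 600·LSB = 2.92969 V; V_b = V_low + 601·LSB = 2.93457 V.

[2.92969 V, 2.93457 V)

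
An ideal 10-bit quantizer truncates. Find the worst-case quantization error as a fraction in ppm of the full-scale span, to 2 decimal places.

Truncating → worst-case error = 1 LSB = V_FS/2^10, so 1e+06/1024 = 976.562 ppm of full scale.

976.56 ppm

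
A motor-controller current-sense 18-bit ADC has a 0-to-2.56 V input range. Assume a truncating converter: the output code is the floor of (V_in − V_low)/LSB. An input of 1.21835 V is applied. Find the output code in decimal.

code 124759

LSB = 2.56 V / 262144 = 9.77 µV.
Input sits at 124759.040 steps above V_low.
Floor → code 124759.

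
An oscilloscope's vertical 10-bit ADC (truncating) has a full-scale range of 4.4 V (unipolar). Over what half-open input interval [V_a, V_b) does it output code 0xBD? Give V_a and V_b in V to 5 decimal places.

[0.81211 V, 0.81641 V)

LSB = 4.4/2^10 = 4.297 mV.
Code 0xBD = 189 decimal.
V_a = V_low + 189·LSB = 0.812109 V; V_b = V_low + 190·LSB = 0.816406 V.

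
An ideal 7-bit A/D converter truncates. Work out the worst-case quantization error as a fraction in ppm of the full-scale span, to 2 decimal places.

7812.50 ppm

Truncating → worst-case error = 1 LSB = V_FS/2^7, so 1e+06/128 = 7812.5 ppm of full scale.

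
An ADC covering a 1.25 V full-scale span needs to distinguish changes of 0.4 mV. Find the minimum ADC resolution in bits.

12 bits

Number of steps required ≥ 1.25 V / 0.4 mV = 3125.00.
Need 2^N ≥ 3125.00; 2^11 = 2048, 2^12 = 4096.
Minimum N = 12.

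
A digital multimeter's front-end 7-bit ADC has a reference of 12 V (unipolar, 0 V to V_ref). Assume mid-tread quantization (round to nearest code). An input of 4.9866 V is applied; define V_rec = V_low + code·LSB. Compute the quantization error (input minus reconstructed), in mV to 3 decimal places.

LSB = 12/2^7 = 93.750 mV.
Scaled input = 53.1904 LSBs, so code = 53.
Reconstructed: 4.96875 V.
V_in − V_rec = 0.01785 V = 17.850 mV.

17.850 mV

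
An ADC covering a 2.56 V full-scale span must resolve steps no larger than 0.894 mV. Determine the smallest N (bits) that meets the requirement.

12 bits

Number of steps required ≥ 2.56 V / 0.894 mV = 2863.53.
Need 2^N ≥ 2863.53; 2^11 = 2048, 2^12 = 4096.
Minimum N = 12.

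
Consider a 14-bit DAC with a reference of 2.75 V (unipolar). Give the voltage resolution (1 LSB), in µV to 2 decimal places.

167.85 µV

Full-scale span = 2.75 V.
LSB = 2.75 / 2^14 = 2.75 / 16384 = 0.000167847 V = 167.85 µV.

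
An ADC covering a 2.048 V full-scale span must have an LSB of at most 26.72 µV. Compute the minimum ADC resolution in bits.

Number of steps required ≥ 2.048 V / 26.72 µV = 76646.71.
Need 2^N ≥ 76646.71; 2^16 = 65536, 2^17 = 131072.
Minimum N = 17.

17 bits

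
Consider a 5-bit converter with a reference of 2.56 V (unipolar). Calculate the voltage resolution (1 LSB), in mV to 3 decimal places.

80.000 mV

Full-scale span = 2.56 V.
LSB = 2.56 / 2^5 = 2.56 / 32 = 0.08 V = 80.000 mV.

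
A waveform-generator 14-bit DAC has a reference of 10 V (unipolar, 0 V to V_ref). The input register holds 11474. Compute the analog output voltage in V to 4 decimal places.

7.0032 V

LSB = 10 V / 2^14 = 0.610 mV.
V_out = 0 + 11474 × 0.000610352 V = 7.00317 V.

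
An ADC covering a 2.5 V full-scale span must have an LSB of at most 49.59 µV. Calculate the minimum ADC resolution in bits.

Number of steps required ≥ 2.5 V / 49.59 µV = 50413.39.
Need 2^N ≥ 50413.39; 2^15 = 32768, 2^16 = 65536.
Minimum N = 16.

16 bits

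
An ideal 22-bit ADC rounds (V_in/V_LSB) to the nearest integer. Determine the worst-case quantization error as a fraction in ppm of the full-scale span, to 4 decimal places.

Rounding → worst-case error = ½ LSB = V_FS/2^23, so 1e+06/8388608 = 0.119209 ppm of full scale.

0.1192 ppm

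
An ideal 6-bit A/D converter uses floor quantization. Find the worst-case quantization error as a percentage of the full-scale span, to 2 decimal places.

1.56 %

Truncating → worst-case error = 1 LSB = V_FS/2^6, so 100/64 = 1.5625 % of full scale.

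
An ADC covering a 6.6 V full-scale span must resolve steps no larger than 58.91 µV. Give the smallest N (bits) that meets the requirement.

17 bits

Number of steps required ≥ 6.6 V / 58.91 µV = 112035.31.
Need 2^N ≥ 112035.31; 2^16 = 65536, 2^17 = 131072.
Minimum N = 17.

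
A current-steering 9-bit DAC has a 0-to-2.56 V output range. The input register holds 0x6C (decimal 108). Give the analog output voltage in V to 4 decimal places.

LSB = 2.56 V / 2^9 = 5.000 mV.
Code 0x6C = 108 decimal.
V_out = 0 + 108 × 0.005 V = 0.54 V.

0.5400 V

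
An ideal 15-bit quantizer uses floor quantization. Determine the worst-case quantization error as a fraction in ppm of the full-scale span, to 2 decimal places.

30.52 ppm

Truncating → worst-case error = 1 LSB = V_FS/2^15, so 1e+06/32768 = 30.5176 ppm of full scale.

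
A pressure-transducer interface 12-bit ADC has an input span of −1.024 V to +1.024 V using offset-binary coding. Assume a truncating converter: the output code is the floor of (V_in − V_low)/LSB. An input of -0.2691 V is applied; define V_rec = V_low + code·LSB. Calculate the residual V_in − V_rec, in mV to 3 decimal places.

0.400 mV

Step size: 2.048 V ÷ 2^12 = 0.500 mV.
(V_in − V_low)/LSB = (-0.2691 − (−1.024))/0.0005 = 1509.8000 → code 1509 (floor).
V_rec = (−1.024) + 1509·0.0005 = -0.2695 V.
V_in − V_rec = 0.0004 V = 0.400 mV.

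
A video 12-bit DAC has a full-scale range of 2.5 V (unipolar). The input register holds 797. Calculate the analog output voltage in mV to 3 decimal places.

LSB = 2.5 V / 2^12 = 0.610 mV.
V_out = 0 + 797 × 0.000610352 V = 0.48645 V.
= 486.450 mV.

486.450 mV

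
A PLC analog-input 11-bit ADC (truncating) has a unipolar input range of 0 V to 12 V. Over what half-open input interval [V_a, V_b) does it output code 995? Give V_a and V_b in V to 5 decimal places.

[5.83008 V, 5.83594 V)

LSB = 12/2^11 = 5.859 mV.
V_a = V_low + 995·LSB = 5.83008 V; V_b = V_low + 996·LSB = 5.83594 V.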